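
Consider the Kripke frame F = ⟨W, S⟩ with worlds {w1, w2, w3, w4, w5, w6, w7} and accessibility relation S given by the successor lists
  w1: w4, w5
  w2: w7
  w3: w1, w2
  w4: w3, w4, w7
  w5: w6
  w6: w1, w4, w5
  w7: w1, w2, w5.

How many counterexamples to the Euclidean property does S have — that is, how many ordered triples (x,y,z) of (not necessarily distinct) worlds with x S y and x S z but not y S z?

Enumerating: (w1,w4,w5), (w1,w5,w4), (w1,w5,w5), (w2,w7,w7), (w3,w1,w1), (w3,w1,w2), (w3,w2,w1), (w3,w2,w2), (w4,w3,w3), (w4,w3,w4), (w4,w3,w7), (w4,w7,w3), … and 17 more.
Total: 29.

29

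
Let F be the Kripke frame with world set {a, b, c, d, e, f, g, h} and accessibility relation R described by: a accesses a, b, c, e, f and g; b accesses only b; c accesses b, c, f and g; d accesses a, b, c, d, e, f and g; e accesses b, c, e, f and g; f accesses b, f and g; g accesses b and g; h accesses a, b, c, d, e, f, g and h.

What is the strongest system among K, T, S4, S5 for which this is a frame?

S4

Reflexive (axiom T): yes — every world is R-related to itself.
Transitive (axiom 4): yes — every two-step R-path is closed by a direct edge.
Euclidean (axiom 5): no — a R b and a R c, but not b R c.
So F validates K, T, S4; S5 would additionally require R to be Euclidean. The strongest is S4.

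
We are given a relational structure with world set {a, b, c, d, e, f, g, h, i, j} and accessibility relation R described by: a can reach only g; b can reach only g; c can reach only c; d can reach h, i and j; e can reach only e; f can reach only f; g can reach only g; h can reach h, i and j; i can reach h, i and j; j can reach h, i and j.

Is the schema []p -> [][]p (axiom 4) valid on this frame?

By correspondence theory, 4 is valid on a frame iff R is transitive.
Transitive: yes — every two-step R-path is closed by a direct edge.

Yes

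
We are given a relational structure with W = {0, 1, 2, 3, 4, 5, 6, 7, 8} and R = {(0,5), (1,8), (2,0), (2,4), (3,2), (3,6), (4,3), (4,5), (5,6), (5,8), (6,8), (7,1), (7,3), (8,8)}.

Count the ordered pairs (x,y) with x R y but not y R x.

13

Enumerating: (0,5), (1,8), (2,0), (2,4), (3,2), (3,6), (4,3), (4,5), (5,6), (5,8), (6,8), (7,1), (7,3).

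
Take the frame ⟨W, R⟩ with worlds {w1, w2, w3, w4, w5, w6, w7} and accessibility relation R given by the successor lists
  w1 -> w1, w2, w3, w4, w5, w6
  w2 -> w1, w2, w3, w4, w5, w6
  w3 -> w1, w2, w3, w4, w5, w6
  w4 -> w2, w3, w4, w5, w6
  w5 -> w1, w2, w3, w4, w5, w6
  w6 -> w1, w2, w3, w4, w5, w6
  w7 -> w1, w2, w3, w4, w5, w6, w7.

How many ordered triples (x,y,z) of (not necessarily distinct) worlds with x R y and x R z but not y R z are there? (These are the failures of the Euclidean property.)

Enumerating: (w1,w4,w1), (w2,w4,w1), (w3,w4,w1), (w5,w4,w1), (w6,w4,w1), (w7,w1,w7), (w7,w2,w7), (w7,w3,w7), (w7,w4,w1), (w7,w4,w7), (w7,w5,w7), (w7,w6,w7).

12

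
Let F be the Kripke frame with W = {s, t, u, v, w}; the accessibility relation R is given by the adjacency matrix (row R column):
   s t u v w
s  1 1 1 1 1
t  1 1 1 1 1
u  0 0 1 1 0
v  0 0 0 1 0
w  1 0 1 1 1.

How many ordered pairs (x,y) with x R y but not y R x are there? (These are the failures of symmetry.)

Enumerating: (s,u), (s,v), (t,u), (t,v), (t,w), (u,v), (w,u), (w,v).

8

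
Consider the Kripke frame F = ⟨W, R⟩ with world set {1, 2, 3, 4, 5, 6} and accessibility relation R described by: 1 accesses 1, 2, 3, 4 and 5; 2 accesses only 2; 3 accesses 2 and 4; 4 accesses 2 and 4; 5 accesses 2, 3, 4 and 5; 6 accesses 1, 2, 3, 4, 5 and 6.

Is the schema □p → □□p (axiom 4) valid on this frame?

Yes

The schema 4 characterises exactly the transitive frames.
Transitive: yes — every two-step R-path is closed by a direct edge.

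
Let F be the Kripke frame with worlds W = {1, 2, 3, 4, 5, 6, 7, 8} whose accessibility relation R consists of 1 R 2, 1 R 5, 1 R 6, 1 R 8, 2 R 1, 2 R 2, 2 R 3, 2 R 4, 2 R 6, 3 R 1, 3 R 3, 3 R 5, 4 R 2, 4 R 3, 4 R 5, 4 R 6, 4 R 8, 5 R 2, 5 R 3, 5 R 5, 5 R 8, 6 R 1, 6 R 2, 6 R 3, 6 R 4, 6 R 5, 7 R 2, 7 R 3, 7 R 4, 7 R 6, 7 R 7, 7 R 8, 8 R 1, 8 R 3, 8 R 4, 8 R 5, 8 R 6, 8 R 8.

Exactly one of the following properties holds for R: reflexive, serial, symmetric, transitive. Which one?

Reflexive: no — 1 is not related to itself.
Serial: yes — every world has a successor (e.g. 1 R 2).
Symmetric: no — 1 R 5 but not 5 R 1.
Transitive: no — 1 R 2 and 2 R 3, but not 1 R 3.
Only serial holds.

serial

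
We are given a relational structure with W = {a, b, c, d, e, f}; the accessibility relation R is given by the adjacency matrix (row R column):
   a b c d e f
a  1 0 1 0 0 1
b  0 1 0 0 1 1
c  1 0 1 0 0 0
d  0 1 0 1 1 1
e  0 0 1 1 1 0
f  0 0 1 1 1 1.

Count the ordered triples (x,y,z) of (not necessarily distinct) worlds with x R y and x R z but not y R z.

17

Enumerating: (a,c,f), (a,f,a), (b,e,b), (b,e,f), (b,f,b), (d,b,d), (d,e,b), (d,e,f), (d,f,b), (e,c,d), (e,c,e), (e,d,c), (f,c,d), (f,c,e), (f,c,f), (f,d,c), (f,e,f).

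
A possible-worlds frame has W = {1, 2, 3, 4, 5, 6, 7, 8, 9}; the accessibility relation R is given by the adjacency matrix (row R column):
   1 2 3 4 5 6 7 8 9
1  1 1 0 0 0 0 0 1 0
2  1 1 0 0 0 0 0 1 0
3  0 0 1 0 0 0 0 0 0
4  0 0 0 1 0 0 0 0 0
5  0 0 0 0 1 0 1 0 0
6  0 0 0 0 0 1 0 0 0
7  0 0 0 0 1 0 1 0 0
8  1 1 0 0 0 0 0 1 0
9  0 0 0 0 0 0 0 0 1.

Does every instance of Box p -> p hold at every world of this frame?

Yes

Axiom T corresponds to the accessibility relation being reflexive.
Reflexive: yes — every world is R-related to itself.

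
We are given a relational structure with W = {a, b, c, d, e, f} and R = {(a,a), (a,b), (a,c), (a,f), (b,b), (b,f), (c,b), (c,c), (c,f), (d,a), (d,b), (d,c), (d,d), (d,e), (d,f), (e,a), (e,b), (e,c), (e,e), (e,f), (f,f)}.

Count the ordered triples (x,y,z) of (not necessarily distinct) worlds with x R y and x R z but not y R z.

35

Enumerating: (a,b,a), (a,b,c), (a,c,a), (a,f,a), (a,f,b), (a,f,c), (b,f,b), (c,b,c), (c,f,b), (c,f,c), (d,a,d), (d,a,e), … and 23 more.
Total: 35.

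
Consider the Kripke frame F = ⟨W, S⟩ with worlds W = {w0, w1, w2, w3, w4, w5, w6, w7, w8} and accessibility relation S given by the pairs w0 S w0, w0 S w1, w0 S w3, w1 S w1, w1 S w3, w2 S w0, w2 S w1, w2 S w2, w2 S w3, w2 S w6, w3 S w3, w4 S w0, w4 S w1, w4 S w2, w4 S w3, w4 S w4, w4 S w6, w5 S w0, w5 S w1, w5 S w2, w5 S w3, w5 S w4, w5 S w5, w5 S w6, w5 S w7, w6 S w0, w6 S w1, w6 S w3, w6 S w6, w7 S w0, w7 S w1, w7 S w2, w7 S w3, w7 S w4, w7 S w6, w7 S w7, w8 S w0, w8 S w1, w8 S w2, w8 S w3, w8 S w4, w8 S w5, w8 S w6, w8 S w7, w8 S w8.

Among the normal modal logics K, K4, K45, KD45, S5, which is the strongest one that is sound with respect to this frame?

K4

Transitive (axiom 4): yes — every two-step S-path is closed by a direct edge.
Euclidean (axiom 5): no — w0 S w3 and w0 S w1, but not w3 S w1.
Serial (axiom D): yes — every world has a successor (e.g. w0 S w0).
Reflexive (axiom T): yes — every world is S-related to itself.
So F validates K, K4; K45 would additionally require S to be Euclidean. The strongest is K4.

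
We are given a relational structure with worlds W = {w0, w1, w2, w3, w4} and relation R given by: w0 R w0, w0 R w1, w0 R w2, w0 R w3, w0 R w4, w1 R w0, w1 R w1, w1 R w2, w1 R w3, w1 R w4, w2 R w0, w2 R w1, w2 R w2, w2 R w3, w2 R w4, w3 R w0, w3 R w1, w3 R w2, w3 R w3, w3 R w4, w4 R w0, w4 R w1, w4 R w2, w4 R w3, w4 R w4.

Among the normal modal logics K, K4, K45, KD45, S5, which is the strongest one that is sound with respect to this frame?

Transitive (axiom 4): yes — every two-step R-path is closed by a direct edge.
Euclidean (axiom 5): yes — any two successors of a common world are R-related.
Serial (axiom D): yes — every world has a successor (e.g. w0 R w0).
Reflexive (axiom T): yes — every world is R-related to itself.
So F validates K, K4, K45, KD45, S5. The strongest is S5.

S5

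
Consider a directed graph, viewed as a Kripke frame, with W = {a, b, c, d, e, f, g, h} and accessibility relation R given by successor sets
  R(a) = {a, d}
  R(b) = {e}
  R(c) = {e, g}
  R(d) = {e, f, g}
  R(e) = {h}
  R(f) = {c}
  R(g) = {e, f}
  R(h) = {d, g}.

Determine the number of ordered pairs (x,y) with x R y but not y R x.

13

Enumerating: (a,d), (b,e), (c,e), (c,g), (d,e), (d,f), (d,g), (e,h), (f,c), (g,e), (g,f), (h,d), (h,g).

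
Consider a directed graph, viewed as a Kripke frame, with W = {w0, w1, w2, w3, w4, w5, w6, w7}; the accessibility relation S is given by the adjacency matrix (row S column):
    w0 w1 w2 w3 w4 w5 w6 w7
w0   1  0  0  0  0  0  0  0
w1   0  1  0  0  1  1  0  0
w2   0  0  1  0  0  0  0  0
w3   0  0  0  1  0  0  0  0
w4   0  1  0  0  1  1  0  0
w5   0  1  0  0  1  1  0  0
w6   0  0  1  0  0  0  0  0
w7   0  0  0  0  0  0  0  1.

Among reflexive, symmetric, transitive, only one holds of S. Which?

Reflexive: no — w6 is not related to itself.
Symmetric: no — w6 S w2 but not w2 S w6.
Transitive: yes — every two-step S-path is closed by a direct edge.
Only transitive holds.

transitive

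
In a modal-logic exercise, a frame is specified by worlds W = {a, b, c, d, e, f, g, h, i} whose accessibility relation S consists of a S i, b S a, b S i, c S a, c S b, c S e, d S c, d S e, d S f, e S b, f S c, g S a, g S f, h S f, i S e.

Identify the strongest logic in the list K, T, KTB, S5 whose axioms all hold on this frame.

K

Reflexive (axiom T): no — a is not related to itself.
Symmetric (axiom B): no — a S i but not i S a.
Euclidean (axiom 5): no — b S i and b S a, but not i S a.
So F validates K; T would additionally require S to be reflexive. The strongest is K.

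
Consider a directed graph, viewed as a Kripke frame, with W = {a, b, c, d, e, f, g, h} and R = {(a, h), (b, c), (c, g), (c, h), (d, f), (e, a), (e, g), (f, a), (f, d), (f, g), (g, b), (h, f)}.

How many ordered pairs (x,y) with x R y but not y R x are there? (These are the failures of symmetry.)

Enumerating: (a,h), (b,c), (c,g), (c,h), (e,a), (e,g), (f,a), (f,g), (g,b), (h,f).

10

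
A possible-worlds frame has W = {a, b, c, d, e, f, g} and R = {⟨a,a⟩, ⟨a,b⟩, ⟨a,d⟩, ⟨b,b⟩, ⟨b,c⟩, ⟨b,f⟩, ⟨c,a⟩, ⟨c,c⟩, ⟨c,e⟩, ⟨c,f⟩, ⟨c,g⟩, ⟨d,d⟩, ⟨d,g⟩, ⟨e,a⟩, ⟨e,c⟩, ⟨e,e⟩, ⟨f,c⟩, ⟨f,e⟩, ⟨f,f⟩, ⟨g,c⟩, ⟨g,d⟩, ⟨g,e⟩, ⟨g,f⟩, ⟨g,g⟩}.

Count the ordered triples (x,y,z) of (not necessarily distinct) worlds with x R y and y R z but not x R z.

22

Enumerating: (a,b,c), (a,b,f), (a,d,g), (b,c,a), (b,c,e), (b,c,g), (b,f,e), (c,a,b), (c,a,d), (c,g,d), (d,g,c), (d,g,e), … and 10 more.
Total: 22.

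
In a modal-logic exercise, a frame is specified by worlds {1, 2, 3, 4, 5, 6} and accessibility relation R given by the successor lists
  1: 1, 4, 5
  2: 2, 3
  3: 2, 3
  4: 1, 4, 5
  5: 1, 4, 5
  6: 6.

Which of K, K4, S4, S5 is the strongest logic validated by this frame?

S5

Transitive (axiom 4): yes — every two-step R-path is closed by a direct edge.
Reflexive (axiom T): yes — every world is R-related to itself.
Euclidean (axiom 5): yes — any two successors of a common world are R-related.
So F validates K, K4, S4, S5. The strongest is S5.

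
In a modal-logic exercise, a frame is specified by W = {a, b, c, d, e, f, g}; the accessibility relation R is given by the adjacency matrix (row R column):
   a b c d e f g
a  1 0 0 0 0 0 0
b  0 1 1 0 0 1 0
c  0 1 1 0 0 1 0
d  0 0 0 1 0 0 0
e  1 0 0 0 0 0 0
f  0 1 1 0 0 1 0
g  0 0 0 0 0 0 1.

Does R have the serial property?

Serial: yes — every world has a successor (e.g. a R a).

Yes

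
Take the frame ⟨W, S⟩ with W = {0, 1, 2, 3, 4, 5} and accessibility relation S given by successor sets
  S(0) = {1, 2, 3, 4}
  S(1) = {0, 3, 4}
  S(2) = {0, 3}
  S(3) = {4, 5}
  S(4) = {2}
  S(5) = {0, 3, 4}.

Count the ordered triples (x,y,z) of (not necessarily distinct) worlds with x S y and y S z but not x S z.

Enumerating: (0,1,0), (0,2,0), (0,3,5), (1,0,1), (1,0,2), (1,3,5), (1,4,2), (2,0,1), (2,0,2), (2,0,4), (2,3,4), (2,3,5), … and 9 more.
Total: 21.

21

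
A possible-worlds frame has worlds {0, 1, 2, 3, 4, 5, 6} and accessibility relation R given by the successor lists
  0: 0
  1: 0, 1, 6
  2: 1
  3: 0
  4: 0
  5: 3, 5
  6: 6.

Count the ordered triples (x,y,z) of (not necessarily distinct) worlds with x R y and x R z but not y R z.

Enumerating: (1,0,1), (1,0,6), (1,6,0), (1,6,1), (5,3,3), (5,3,5).

6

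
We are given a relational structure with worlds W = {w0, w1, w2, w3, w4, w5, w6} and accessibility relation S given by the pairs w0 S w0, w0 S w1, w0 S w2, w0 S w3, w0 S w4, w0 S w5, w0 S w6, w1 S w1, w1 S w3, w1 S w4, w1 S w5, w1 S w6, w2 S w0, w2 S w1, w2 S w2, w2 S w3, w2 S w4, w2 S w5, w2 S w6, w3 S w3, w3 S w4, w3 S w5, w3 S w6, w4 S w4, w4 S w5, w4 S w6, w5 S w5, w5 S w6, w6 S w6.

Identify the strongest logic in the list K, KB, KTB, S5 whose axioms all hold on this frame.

K

Symmetric (axiom B): no — w0 S w1 but not w1 S w0.
Reflexive (axiom T): yes — every world is S-related to itself.
Euclidean (axiom 5): no — w0 S w1 and w0 S w2, but not w1 S w2.
So F validates K; KB would additionally require S to be symmetric. The strongest is K.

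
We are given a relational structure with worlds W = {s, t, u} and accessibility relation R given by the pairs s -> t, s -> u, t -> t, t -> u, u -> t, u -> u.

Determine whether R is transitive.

Yes

Transitive: yes — every two-step R-path is closed by a direct edge.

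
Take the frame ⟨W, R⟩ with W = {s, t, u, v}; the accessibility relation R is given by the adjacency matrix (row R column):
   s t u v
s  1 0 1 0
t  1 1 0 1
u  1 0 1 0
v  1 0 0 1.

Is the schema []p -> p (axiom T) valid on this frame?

Yes

Axiom T corresponds to the accessibility relation being reflexive.
Reflexive: yes — every world is R-related to itself.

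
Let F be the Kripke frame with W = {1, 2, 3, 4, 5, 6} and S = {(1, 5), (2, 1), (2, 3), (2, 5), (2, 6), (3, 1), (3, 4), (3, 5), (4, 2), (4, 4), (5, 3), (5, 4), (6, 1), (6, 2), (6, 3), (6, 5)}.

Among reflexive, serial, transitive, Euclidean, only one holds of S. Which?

serial

Reflexive: no — 1 is not related to itself.
Serial: yes — every world has a successor (e.g. 1 S 5).
Transitive: no — 1 S 5 and 5 S 3, but not 1 S 3.
Euclidean: no — 2 S 1 and 2 S 3, but not 1 S 3.
Only serial holds.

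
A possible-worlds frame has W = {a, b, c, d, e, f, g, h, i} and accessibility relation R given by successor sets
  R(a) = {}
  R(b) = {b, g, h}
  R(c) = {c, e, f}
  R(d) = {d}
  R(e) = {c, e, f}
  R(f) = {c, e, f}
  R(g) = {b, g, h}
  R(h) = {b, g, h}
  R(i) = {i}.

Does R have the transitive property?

Transitive: yes — every two-step R-path is closed by a direct edge.

Yes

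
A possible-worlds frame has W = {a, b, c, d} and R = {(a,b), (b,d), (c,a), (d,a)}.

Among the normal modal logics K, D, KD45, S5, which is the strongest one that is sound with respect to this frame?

D

Serial (axiom D): yes — every world has a successor (e.g. a R b).
Euclidean (axiom 5): no — a R b and a R b, but not b R b.
Transitive (axiom 4): no — a R b and b R d, but not a R d.
Reflexive (axiom T): no — a is not related to itself.
So F validates K, D; KD45 would additionally require R to be Euclidean and transitive. The strongest is D.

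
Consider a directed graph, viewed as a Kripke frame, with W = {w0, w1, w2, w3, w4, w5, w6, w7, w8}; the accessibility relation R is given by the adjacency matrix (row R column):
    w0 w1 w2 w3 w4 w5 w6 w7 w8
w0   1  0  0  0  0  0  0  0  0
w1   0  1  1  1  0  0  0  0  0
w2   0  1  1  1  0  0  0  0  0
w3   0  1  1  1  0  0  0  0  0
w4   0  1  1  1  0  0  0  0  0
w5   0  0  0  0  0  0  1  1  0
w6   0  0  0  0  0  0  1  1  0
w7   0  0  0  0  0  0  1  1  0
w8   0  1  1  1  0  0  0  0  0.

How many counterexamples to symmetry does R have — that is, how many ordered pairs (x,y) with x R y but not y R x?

Enumerating: (w4,w1), (w4,w2), (w4,w3), (w5,w6), (w5,w7), (w8,w1), (w8,w2), (w8,w3).

8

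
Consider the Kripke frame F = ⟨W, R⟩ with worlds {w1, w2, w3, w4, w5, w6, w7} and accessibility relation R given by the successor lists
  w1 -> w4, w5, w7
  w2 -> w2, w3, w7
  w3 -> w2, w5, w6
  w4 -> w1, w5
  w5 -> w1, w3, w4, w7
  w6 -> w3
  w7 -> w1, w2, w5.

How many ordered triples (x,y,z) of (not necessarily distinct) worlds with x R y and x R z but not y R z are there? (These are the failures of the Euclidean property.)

38

Enumerating: (w1,w4,w4), (w1,w4,w7), (w1,w5,w5), (w1,w7,w4), (w1,w7,w7), (w2,w3,w3), (w2,w3,w7), (w2,w7,w3), (w2,w7,w7), (w3,w2,w5), (w3,w2,w6), (w3,w5,w2), … and 26 more.
Total: 38.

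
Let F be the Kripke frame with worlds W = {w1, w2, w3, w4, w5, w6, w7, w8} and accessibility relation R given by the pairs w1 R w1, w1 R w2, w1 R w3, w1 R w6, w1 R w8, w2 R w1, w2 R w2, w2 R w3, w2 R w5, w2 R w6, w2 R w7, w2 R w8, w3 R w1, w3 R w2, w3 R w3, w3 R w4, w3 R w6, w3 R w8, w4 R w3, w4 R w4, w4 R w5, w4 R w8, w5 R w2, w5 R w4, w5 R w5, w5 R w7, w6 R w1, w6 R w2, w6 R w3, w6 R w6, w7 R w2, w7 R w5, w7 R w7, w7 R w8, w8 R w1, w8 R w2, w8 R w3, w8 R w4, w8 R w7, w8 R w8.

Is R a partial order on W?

No

Reflexive: yes — every world is R-related to itself.
Transitive: no — w1 R w2 and w2 R w5, but not w1 R w5.
Antisymmetric: no — w1 R w2 and w2 R w1 with w1 ≠ w2.
So R is not a partial order.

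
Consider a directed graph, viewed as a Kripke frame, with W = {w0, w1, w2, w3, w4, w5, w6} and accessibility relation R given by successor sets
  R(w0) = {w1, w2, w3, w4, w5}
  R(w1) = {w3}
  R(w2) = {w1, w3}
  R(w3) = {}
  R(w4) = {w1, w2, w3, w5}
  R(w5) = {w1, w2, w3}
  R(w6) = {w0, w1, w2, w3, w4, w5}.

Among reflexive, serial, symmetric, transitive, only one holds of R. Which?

Reflexive: no — w0 is not related to itself.
Serial: no — w3 has no R-successor.
Symmetric: no — w0 R w1 but not w1 R w0.
Transitive: yes — every two-step R-path is closed by a direct edge.
Only transitive holds.

transitive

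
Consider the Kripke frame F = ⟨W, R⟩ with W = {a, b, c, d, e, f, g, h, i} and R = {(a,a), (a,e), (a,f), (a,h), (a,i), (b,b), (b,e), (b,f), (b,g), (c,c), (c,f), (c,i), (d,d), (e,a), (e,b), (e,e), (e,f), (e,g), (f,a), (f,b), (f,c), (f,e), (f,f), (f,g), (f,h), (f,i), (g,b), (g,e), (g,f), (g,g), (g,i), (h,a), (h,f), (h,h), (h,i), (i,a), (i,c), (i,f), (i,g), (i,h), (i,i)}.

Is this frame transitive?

No

Transitive: no — a R e and e R b, but not a R b.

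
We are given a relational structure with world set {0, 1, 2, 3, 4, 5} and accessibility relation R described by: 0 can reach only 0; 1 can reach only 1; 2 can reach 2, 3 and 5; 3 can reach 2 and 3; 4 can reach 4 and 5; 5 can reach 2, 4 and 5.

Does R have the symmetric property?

Yes

Symmetric: yes — every pair in R has its reverse in R.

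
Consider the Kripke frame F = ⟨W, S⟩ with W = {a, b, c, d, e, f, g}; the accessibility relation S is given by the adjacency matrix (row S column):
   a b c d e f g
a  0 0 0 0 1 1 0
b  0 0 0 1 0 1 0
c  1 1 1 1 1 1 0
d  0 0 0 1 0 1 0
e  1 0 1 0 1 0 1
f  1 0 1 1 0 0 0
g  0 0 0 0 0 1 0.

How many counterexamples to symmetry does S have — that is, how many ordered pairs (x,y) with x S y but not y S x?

7

Enumerating: (b,d), (b,f), (c,a), (c,b), (c,d), (e,g), (g,f).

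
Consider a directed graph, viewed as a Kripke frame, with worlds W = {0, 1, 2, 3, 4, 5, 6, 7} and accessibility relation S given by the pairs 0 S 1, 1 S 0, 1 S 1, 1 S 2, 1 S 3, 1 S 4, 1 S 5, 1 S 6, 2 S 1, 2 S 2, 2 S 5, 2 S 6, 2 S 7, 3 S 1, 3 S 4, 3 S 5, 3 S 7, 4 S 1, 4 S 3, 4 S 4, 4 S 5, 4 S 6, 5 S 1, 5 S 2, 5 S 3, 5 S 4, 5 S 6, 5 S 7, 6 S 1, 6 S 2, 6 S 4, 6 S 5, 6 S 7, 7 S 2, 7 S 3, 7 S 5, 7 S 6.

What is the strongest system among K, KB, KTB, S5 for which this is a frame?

KB

Symmetric (axiom B): yes — every pair in S has its reverse in S.
Reflexive (axiom T): no — 0 is not related to itself.
Euclidean (axiom 5): no — 1 S 0 and 1 S 2, but not 0 S 2.
So F validates K, KB; KTB would additionally require S to be reflexive. The strongest is KB.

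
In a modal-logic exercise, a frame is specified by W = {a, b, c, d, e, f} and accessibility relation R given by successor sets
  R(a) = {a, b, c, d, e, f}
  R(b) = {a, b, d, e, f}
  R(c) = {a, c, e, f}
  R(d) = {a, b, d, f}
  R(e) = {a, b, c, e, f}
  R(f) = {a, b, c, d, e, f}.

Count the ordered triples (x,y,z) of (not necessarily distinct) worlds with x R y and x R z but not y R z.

16

Enumerating: (a,b,c), (a,c,b), (a,c,d), (a,d,c), (a,d,e), (a,e,d), (b,d,e), (b,e,d), (e,b,c), (e,c,b), (f,b,c), (f,c,b), (f,c,d), (f,d,c), (f,d,e), (f,e,d).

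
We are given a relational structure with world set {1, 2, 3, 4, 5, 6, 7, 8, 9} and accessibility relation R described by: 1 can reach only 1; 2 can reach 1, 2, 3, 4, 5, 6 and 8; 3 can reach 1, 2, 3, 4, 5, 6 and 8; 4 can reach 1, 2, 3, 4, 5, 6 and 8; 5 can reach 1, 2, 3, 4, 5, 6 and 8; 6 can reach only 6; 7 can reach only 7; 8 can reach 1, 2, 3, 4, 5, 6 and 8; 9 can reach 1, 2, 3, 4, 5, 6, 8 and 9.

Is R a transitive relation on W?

Transitive: yes — every two-step R-path is closed by a direct edge.

Yes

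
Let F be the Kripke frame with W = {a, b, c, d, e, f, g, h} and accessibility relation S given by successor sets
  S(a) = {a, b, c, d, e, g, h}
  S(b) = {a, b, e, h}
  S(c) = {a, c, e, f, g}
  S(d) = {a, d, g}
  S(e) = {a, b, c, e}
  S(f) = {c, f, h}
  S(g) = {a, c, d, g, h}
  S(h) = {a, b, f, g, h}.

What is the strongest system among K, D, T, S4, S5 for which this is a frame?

T

Serial (axiom D): yes — every world has a successor (e.g. a S a).
Reflexive (axiom T): yes — every world is S-related to itself.
Transitive (axiom 4): no — a S c and c S f, but not a S f.
Euclidean (axiom 5): no — a S b and a S c, but not b S c.
So F validates K, D, T; S4 would additionally require S to be transitive. The strongest is T.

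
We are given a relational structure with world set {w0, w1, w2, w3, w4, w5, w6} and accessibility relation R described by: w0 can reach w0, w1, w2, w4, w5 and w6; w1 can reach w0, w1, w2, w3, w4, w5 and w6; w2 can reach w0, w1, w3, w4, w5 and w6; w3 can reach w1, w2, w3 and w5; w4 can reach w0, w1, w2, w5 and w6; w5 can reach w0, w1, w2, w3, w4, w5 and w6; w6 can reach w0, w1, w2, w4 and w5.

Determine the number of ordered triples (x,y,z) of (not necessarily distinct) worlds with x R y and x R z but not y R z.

Enumerating: (w0,w2,w2), (w0,w4,w4), (w0,w6,w6), (w1,w0,w3), (w1,w2,w2), (w1,w3,w0), (w1,w3,w4), (w1,w3,w6), (w1,w4,w3), (w1,w4,w4), (w1,w6,w3), (w1,w6,w6), … and 22 more.
Total: 34.

34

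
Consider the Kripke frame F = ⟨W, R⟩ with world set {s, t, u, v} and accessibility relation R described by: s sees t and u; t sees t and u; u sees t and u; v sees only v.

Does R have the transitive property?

Transitive: yes — every two-step R-path is closed by a direct edge.

Yes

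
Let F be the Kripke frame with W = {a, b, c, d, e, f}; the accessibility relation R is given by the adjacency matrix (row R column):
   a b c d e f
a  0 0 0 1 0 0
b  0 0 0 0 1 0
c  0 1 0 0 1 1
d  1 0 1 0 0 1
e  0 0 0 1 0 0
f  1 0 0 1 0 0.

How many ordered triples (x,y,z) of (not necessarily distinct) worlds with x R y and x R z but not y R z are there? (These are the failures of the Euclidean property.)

20

Enumerating: (a,d,d), (b,e,e), (c,b,b), (c,b,f), (c,e,b), (c,e,e), (c,e,f), (c,f,b), (c,f,e), (c,f,f), (d,a,a), (d,a,c), … and 8 more.
Total: 20.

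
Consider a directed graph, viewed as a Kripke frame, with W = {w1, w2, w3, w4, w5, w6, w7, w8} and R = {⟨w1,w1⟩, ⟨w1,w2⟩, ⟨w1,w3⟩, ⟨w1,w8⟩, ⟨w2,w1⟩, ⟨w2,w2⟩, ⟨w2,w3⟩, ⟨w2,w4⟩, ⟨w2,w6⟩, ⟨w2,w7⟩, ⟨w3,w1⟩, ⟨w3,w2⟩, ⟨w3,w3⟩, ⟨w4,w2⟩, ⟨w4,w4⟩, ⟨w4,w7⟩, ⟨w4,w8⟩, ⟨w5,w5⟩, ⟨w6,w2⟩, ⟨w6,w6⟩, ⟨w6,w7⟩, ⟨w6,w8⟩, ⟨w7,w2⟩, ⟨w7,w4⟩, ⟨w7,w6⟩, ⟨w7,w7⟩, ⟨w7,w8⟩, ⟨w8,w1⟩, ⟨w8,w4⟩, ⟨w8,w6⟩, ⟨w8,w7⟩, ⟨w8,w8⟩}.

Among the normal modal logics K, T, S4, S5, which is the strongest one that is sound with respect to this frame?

T

Reflexive (axiom T): yes — every world is R-related to itself.
Transitive (axiom 4): no — w1 R w2 and w2 R w4, but not w1 R w4.
Euclidean (axiom 5): no — w1 R w2 and w1 R w8, but not w2 R w8.
So F validates K, T; S4 would additionally require R to be transitive. The strongest is T.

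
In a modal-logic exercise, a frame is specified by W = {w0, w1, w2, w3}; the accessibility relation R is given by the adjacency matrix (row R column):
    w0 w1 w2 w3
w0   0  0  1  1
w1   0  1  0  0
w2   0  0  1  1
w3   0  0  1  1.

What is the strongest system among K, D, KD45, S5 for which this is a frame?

Serial (axiom D): yes — every world has a successor (e.g. w0 R w2).
Euclidean (axiom 5): yes — any two successors of a common world are R-related.
Transitive (axiom 4): yes — every two-step R-path is closed by a direct edge.
Reflexive (axiom T): no — w0 is not related to itself.
So F validates K, D, KD45; S5 would additionally require R to be reflexive. The strongest is KD45.

KD45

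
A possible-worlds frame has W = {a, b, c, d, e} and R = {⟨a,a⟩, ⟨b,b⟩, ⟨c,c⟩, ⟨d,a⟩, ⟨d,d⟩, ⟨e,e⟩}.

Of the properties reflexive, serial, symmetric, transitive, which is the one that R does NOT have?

symmetric

Reflexive: yes — every world is R-related to itself.
Serial: yes — every world has a successor (e.g. a R a).
Symmetric: no — d R a but not a R d.
Transitive: yes — every two-step R-path is closed by a direct edge.
Only symmetric fails.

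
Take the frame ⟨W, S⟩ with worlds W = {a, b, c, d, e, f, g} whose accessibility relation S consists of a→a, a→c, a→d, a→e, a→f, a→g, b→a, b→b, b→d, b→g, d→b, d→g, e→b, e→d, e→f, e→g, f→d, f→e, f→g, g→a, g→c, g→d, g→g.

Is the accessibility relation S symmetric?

No

Symmetric: no — a S c but not c S a.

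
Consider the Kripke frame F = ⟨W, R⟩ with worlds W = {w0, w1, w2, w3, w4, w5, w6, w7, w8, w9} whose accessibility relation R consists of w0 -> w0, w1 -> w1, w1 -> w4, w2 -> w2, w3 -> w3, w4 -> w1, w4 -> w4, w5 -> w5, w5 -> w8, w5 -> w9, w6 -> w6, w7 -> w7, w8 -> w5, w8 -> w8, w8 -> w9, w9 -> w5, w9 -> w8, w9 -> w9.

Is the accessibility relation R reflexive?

Reflexive: yes — every world is R-related to itself.

Yes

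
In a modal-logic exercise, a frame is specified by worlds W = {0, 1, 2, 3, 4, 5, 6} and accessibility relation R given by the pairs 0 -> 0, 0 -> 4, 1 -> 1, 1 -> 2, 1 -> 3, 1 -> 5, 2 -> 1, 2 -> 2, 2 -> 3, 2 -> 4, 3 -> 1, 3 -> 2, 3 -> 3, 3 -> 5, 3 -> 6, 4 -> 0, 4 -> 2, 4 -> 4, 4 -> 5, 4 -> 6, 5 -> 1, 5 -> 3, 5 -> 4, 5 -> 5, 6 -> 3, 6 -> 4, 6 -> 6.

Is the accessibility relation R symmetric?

Yes

Symmetric: yes — every pair in R has its reverse in R.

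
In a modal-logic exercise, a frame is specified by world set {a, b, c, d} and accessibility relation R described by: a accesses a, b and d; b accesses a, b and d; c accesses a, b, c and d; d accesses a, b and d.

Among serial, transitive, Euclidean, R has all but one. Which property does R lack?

Euclidean

Serial: yes — every world has a successor (e.g. a R a).
Transitive: yes — every two-step R-path is closed by a direct edge.
Euclidean: no — c R a and c R c, but not a R c.
Only Euclidean fails.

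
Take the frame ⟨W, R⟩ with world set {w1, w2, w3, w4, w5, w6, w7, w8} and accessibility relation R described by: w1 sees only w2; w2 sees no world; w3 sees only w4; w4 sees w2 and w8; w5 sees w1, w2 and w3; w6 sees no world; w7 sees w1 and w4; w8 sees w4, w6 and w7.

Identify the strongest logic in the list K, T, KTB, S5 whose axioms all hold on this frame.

Reflexive (axiom T): no — w1 is not related to itself.
Symmetric (axiom B): no — w1 R w2 but not w2 R w1.
Euclidean (axiom 5): no — w4 R w2 and w4 R w8, but not w2 R w8.
So F validates K; T would additionally require R to be reflexive. The strongest is K.

K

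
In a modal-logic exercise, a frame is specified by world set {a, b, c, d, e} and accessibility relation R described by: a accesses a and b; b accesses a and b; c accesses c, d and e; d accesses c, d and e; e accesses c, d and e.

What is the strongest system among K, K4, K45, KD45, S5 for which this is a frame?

S5

Transitive (axiom 4): yes — every two-step R-path is closed by a direct edge.
Euclidean (axiom 5): yes — any two successors of a common world are R-related.
Serial (axiom D): yes — every world has a successor (e.g. a R a).
Reflexive (axiom T): yes — every world is R-related to itself.
So F validates K, K4, K45, KD45, S5. The strongest is S5.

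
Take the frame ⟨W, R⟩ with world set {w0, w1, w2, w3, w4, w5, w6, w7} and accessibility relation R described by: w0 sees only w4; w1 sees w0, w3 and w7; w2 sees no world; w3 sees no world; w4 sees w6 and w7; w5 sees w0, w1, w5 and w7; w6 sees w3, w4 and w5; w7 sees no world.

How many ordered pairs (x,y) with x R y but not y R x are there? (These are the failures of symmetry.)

10

Enumerating: (w0,w4), (w1,w0), (w1,w3), (w1,w7), (w4,w7), (w5,w0), (w5,w1), (w5,w7), (w6,w3), (w6,w5).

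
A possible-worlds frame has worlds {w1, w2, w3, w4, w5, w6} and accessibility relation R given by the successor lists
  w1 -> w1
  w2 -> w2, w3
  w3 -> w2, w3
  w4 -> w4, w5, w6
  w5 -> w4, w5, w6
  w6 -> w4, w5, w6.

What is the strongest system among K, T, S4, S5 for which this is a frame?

S5

Reflexive (axiom T): yes — every world is R-related to itself.
Transitive (axiom 4): yes — every two-step R-path is closed by a direct edge.
Euclidean (axiom 5): yes — any two successors of a common world are R-related.
So F validates K, T, S4, S5. The strongest is S5.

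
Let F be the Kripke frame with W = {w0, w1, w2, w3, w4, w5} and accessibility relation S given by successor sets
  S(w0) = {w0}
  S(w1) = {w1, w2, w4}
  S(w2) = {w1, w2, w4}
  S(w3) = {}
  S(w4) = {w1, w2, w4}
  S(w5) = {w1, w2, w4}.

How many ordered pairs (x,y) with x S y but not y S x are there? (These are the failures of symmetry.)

Enumerating: (w5,w1), (w5,w2), (w5,w4).

3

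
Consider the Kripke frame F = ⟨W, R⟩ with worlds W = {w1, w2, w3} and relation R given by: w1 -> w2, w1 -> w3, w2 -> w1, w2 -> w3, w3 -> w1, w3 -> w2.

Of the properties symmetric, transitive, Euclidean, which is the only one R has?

Symmetric: yes — every pair in R has its reverse in R.
Transitive: no — w1 R w2 and w2 R w1, but not w1 R w1.
Euclidean: no — w1 R w2 and w1 R w2, but not w2 R w2.
Only symmetric holds.

symmetric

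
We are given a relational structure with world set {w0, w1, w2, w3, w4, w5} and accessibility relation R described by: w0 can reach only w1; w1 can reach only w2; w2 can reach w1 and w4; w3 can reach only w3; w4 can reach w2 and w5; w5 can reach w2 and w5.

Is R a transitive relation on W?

Transitive: no — w0 R w1 and w1 R w2, but not w0 R w2.

No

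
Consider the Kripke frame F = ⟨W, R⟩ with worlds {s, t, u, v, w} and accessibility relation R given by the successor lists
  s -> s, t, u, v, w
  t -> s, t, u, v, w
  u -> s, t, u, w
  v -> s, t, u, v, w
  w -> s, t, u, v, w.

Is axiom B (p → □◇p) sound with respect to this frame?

No

The schema B characterises exactly the symmetric frames.
Symmetric: no — v R u but not u R v.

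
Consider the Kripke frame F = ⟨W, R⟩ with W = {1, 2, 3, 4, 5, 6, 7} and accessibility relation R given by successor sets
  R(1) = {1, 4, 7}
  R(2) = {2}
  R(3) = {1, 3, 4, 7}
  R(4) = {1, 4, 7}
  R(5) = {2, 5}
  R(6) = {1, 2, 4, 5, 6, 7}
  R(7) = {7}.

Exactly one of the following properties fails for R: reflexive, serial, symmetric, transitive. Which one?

Reflexive: yes — every world is R-related to itself.
Serial: yes — every world has a successor (e.g. 1 R 1).
Symmetric: no — 1 R 7 but not 7 R 1.
Transitive: yes — every two-step R-path is closed by a direct edge.
Only symmetric fails.

symmetric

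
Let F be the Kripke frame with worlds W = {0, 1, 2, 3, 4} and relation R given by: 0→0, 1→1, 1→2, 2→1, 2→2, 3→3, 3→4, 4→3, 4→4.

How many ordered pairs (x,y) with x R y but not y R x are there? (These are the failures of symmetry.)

R is symmetric; there are no such tuples.

0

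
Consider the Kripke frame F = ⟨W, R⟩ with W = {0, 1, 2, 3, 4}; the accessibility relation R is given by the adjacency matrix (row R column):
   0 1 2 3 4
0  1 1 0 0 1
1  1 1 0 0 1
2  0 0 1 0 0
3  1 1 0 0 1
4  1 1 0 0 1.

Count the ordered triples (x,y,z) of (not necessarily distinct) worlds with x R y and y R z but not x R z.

0

R is transitive; there are no such tuples.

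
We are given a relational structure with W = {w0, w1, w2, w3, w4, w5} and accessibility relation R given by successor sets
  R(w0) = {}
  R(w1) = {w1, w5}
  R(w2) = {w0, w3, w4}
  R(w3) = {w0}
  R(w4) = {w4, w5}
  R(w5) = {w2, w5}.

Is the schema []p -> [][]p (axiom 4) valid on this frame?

No

Axiom 4 corresponds to the accessibility relation being transitive.
Transitive: no — w1 R w5 and w5 R w2, but not w1 R w2.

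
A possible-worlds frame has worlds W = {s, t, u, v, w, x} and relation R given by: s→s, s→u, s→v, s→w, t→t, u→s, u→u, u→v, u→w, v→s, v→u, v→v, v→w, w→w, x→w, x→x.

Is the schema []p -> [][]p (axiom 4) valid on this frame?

Yes

The schema 4 characterises exactly the transitive frames.
Transitive: yes — every two-step R-path is closed by a direct edge.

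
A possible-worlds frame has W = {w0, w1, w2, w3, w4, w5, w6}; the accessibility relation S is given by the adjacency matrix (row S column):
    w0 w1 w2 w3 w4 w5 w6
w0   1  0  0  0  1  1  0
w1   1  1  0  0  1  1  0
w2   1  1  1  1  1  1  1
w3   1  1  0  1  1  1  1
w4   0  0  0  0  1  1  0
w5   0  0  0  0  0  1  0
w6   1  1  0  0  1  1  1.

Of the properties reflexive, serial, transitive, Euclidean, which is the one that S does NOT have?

Reflexive: yes — every world is S-related to itself.
Serial: yes — every world has a successor (e.g. w0 S w0).
Transitive: yes — every two-step S-path is closed by a direct edge.
Euclidean: no — w0 S w5 and w0 S w4, but not w5 S w4.
Only Euclidean fails.

Euclidean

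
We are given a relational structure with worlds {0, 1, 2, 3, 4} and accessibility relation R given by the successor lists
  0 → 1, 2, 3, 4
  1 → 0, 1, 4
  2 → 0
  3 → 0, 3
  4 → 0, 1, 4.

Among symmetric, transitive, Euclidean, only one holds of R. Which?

Symmetric: yes — every pair in R has its reverse in R.
Transitive: no — 1 R 0 and 0 R 2, but not 1 R 2.
Euclidean: no — 0 R 1 and 0 R 2, but not 1 R 2.
Only symmetric holds.

symmetric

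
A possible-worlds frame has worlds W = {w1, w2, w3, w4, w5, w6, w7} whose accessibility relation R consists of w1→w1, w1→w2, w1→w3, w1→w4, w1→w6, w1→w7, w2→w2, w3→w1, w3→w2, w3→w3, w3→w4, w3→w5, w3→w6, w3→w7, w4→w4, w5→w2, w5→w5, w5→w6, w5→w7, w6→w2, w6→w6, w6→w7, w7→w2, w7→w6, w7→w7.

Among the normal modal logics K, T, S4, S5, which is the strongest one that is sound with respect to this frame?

T

Reflexive (axiom T): yes — every world is R-related to itself.
Transitive (axiom 4): no — w1 R w3 and w3 R w5, but not w1 R w5.
Euclidean (axiom 5): no — w1 R w2 and w1 R w3, but not w2 R w3.
So F validates K, T; S4 would additionally require R to be transitive. The strongest is T.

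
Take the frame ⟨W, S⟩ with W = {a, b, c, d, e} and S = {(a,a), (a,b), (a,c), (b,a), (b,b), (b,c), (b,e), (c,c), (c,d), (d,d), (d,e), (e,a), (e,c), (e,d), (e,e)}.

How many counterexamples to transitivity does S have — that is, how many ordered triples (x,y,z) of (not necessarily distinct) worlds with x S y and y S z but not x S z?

8

Enumerating: (a,b,e), (a,c,d), (b,c,d), (b,e,d), (c,d,e), (d,e,a), (d,e,c), (e,a,b).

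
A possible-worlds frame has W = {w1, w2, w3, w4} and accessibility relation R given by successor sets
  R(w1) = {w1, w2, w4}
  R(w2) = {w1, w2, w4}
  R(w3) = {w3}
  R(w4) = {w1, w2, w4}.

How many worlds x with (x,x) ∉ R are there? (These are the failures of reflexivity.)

R is reflexive; there are no such worlds.

0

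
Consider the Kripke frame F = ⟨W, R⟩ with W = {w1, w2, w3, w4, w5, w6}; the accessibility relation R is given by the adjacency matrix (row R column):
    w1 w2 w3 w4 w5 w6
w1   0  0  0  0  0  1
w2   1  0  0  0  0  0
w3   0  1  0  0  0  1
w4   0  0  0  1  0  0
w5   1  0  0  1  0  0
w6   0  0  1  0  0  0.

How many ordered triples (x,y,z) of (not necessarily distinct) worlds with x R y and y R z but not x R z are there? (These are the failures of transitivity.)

7

Enumerating: (w1,w6,w3), (w2,w1,w6), (w3,w2,w1), (w3,w6,w3), (w5,w1,w6), (w6,w3,w2), (w6,w3,w6).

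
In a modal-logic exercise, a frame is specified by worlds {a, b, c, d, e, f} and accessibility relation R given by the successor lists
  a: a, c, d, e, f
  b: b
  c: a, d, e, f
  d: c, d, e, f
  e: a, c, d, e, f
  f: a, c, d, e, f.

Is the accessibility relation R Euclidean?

No

Euclidean: no — c R d and c R a, but not d R a.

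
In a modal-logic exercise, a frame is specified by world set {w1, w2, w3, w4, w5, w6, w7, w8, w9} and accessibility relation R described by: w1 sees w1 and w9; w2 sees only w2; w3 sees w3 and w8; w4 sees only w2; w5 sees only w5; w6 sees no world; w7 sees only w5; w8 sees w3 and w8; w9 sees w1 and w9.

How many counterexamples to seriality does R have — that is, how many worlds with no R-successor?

1

Enumerating: w6.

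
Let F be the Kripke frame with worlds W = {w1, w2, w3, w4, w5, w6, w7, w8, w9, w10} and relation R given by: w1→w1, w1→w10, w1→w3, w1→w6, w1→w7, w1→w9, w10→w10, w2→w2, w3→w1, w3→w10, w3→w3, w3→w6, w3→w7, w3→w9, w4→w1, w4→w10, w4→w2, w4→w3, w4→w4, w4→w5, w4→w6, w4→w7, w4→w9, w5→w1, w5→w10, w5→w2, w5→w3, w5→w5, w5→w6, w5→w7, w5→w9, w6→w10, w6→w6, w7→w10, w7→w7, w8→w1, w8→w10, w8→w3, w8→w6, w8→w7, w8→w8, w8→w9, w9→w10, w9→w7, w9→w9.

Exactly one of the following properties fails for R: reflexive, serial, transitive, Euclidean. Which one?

Reflexive: yes — every world is R-related to itself.
Serial: yes — every world has a successor (e.g. w1 R w1).
Transitive: yes — every two-step R-path is closed by a direct edge.
Euclidean: no — w1 R w10 and w1 R w3, but not w10 R w3.
Only Euclidean fails.

Euclidean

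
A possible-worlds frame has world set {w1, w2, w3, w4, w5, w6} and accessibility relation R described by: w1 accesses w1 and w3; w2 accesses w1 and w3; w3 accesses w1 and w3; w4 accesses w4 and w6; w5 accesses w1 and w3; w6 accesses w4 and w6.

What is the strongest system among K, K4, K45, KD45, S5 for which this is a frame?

KD45

Transitive (axiom 4): yes — every two-step R-path is closed by a direct edge.
Euclidean (axiom 5): yes — any two successors of a common world are R-related.
Serial (axiom D): yes — every world has a successor (e.g. w1 R w1).
Reflexive (axiom T): no — w2 is not related to itself.
So F validates K, K4, K45, KD45; S5 would additionally require R to be reflexive. The strongest is KD45.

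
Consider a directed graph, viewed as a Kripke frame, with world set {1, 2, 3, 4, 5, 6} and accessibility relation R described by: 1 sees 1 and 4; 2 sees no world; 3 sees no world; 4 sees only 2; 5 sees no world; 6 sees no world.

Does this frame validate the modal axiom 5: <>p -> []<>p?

No

By correspondence theory, 5 is valid on a frame iff R is Euclidean.
Euclidean: no — 1 R 4 and 1 R 1, but not 4 R 1.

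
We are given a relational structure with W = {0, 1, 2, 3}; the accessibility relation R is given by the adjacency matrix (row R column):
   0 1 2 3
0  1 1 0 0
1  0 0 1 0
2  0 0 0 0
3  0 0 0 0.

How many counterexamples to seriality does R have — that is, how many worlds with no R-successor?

2

Enumerating: 2, 3.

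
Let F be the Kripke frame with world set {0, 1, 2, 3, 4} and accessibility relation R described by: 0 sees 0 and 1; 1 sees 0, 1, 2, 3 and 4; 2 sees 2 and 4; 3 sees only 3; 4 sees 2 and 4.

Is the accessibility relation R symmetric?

No

Symmetric: no — 1 R 2 but not 2 R 1.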